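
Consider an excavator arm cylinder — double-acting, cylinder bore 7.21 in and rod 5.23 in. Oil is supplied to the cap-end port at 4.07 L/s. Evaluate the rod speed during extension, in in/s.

v ≈ 6.08 in/s

Cap-side area A_cap = π/4 × (7.21 in)² = 40.83 in^2
v = Q / A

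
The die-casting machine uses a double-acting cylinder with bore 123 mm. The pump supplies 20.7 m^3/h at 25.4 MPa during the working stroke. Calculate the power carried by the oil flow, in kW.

Hydraulic power = P × Q

W ≈ 146 kW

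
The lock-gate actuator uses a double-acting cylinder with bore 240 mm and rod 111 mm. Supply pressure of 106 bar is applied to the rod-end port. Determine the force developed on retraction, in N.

F ≈ 3.77e5 N

Rod-side annular area A_ann = π/4 × (240² − 111²) = 35560 mm^2
On retraction the pressure acts on the annular area (bore minus rod).
F = P × A_ann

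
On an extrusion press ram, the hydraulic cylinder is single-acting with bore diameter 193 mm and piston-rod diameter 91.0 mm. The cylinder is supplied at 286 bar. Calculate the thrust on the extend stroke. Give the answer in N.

Cap-side area A_cap = π/4 × (193 mm)² = 29260 mm^2
F = P × A_cap = 286 bar × A_cap

F ≈ 8.37e5 N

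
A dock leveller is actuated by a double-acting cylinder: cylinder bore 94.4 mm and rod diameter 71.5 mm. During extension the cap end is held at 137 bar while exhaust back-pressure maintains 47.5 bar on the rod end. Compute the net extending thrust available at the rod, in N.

Cap-side area A_cap = π/4 × (94.4 mm)² = 6999 mm^2
Rod-side annular area A_ann = π/4 × (94.4² − 71.5²) = 2984 mm^2
Net thrust = P_cap·A_cap − P_rod·A_ann = 95890 N − 14170 N

F ≈ 81700 N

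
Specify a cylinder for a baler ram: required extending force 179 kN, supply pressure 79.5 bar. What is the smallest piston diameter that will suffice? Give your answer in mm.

Extension force acts on the full piston face: F = P × (π/4)D².
D = √(4F / (πP)) = √(4 × 179 kN / (π × 79.5 bar))

D ≈ 169 mm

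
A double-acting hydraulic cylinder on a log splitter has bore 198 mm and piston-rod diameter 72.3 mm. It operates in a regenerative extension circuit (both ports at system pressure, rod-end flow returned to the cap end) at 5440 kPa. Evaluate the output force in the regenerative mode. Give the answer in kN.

F ≈ 22.3 kN

With equal pressure on both faces, forces on the annular region cancel; the net push is pressure × rod cross-section.
Rod cross-section A_rod = π/4 × (72.3 mm)² = 4106 mm^2
F = P × A_rod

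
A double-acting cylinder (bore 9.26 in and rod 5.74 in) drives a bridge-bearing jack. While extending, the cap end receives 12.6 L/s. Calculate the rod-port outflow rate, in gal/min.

Q_out ≈ 123 gal/min

Cap-side area A_cap = π/4 × (9.26 in)² = 67.35 in^2
Rod-side annular area A_ann = π/4 × (9.26² − 5.74²) = 41.47 in^2
Piston speed v = Q_in/A_cap; rod-end outflow Q_out = v × A_ann = Q_in × A_ann/A_cap.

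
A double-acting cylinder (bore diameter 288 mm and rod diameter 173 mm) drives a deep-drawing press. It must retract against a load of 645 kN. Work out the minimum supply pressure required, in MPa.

P ≈ 15.5 MPa

Rod-side annular area A_ann = π/4 × (288² − 173²) = 41640 mm^2
Retraction: pressure acts on the annular area.
P = F / A = 645 kN / A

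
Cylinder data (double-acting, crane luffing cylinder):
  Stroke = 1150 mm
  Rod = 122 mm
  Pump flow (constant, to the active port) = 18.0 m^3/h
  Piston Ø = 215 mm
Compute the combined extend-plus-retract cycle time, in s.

Cap-side area A_cap = π/4 × (215 mm)² = 36310 mm^2
Rod-side annular area A_ann = π/4 × (215² − 122²) = 24620 mm^2
t_ext = A_cap·L/Q = 8.350 s
t_ret = A_ann·L/Q = 5.661 s
t_cycle = t_ext + t_ret

t ≈ 14.0 s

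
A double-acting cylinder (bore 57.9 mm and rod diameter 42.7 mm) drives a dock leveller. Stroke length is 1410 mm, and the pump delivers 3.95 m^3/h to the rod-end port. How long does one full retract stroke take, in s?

t ≈ 1.54 s

Rod-side annular area A_ann = π/4 × (57.9² − 42.7²) = 1201 mm^2
Swept volume V = A × L; t = V / Q = A·L / Q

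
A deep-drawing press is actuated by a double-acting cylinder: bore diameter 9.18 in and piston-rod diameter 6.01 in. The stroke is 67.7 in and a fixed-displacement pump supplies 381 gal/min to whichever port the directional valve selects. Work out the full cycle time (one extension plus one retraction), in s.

t ≈ 4.80 s

Cap-side area A_cap = π/4 × (9.18 in)² = 66.19 in^2
Rod-side annular area A_ann = π/4 × (9.18² − 6.01²) = 37.82 in^2
t_ext = A_cap·L/Q = 3.055 s
t_ret = A_ann·L/Q = 1.745 s
t_cycle = t_ext + t_ret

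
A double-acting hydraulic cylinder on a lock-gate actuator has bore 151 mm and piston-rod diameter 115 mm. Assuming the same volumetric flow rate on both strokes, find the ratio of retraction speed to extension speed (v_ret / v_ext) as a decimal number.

v_ret/v_ext ≈ 2.38

Cap-side area A_cap = π/4 × (151 mm)² = 17910 mm^2
Rod-side annular area A_ann = π/4 × (151² − 115²) = 7521 mm^2
For equal Q, v ∝ 1/A, so v_ret/v_ext = A_cap/A_ann.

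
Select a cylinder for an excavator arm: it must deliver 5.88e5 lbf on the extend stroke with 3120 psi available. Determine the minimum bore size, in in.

D ≈ 15.5 in

Extension force acts on the full piston face: F = P × (π/4)D².
D = √(4F / (πP)) = √(4 × 5.88e5 lbf / (π × 3120 psi))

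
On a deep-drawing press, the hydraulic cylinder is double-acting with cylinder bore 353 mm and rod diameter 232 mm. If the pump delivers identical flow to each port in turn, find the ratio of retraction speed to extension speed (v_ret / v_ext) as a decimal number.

Cap-side area A_cap = π/4 × (353 mm)² = 97870 mm^2
Rod-side annular area A_ann = π/4 × (353² − 232²) = 55590 mm^2
For equal Q, v ∝ 1/A, so v_ret/v_ext = A_cap/A_ann.

v_ret/v_ext ≈ 1.76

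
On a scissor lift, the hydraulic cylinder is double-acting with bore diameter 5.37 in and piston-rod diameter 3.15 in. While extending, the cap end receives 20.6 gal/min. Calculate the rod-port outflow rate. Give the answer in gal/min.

Cap-side area A_cap = π/4 × (5.37 in)² = 22.65 in^2
Rod-side annular area A_ann = π/4 × (5.37² − 3.15²) = 14.86 in^2
Piston speed v = Q_in/A_cap; rod-end outflow Q_out = v × A_ann = Q_in × A_ann/A_cap.

Q_out ≈ 13.5 gal/min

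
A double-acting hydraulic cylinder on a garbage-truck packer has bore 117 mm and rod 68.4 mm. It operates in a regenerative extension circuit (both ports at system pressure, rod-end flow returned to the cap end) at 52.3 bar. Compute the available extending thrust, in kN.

F ≈ 19.2 kN

With equal pressure on both faces, forces on the annular region cancel; the net push is pressure × rod cross-section.
Rod cross-section A_rod = π/4 × (68.4 mm)² = 3675 mm^2
F = P × A_rod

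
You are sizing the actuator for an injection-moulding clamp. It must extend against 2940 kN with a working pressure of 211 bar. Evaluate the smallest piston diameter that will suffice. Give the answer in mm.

Extension force acts on the full piston face: F = P × (π/4)D².
D = √(4F / (πP)) = √(4 × 2940 kN / (π × 211 bar))

D ≈ 421 mm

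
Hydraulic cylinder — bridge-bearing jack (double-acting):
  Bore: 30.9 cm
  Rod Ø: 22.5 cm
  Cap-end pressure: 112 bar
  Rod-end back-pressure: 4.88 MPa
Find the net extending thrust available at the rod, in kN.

Cap-side area A_cap = π/4 × (30.9 cm)² = 749.9 cm^2
Rod-side annular area A_ann = π/4 × (30.9² − 22.5²) = 352.3 cm^2
Net thrust = P_cap·A_cap − P_rod·A_ann = 839.9 kN − 171.9 kN

F ≈ 668 kN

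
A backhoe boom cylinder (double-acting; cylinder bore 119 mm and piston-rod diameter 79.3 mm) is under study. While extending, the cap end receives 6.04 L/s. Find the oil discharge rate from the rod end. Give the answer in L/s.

Q_out ≈ 3.36 L/s

Cap-side area A_cap = π/4 × (119 mm)² = 11120 mm^2
Rod-side annular area A_ann = π/4 × (119² − 79.3²) = 6183 mm^2
Piston speed v = Q_in/A_cap; rod-end outflow Q_out = v × A_ann = Q_in × A_ann/A_cap.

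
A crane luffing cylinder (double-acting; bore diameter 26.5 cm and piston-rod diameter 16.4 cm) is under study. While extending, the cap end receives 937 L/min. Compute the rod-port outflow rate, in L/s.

Q_out ≈ 9.64 L/s

Cap-side area A_cap = π/4 × (26.5 cm)² = 551.5 cm^2
Rod-side annular area A_ann = π/4 × (26.5² − 16.4²) = 340.3 cm^2
Piston speed v = Q_in/A_cap; rod-end outflow Q_out = v × A_ann = Q_in × A_ann/A_cap.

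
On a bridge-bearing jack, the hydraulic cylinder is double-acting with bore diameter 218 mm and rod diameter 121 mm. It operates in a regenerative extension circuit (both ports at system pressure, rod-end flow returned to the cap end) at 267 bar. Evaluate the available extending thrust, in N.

F ≈ 3.07e5 N

With equal pressure on both faces, forces on the annular region cancel; the net push is pressure × rod cross-section.
Rod cross-section A_rod = π/4 × (121 mm)² = 11500 mm^2
F = P × A_rod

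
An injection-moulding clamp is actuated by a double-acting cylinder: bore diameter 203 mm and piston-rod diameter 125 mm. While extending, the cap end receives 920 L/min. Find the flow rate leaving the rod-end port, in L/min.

Q_out ≈ 571 L/min

Cap-side area A_cap = π/4 × (203 mm)² = 32370 mm^2
Rod-side annular area A_ann = π/4 × (203² − 125²) = 20090 mm^2
Piston speed v = Q_in/A_cap; rod-end outflow Q_out = v × A_ann = Q_in × A_ann/A_cap.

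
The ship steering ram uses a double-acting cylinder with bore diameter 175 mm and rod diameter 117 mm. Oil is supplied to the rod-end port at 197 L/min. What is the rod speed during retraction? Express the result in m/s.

Rod-side annular area A_ann = π/4 × (175² − 117²) = 13300 mm^2
Flow into the rod-end port fills the annular volume.
v = Q / A

v ≈ 0.247 m/s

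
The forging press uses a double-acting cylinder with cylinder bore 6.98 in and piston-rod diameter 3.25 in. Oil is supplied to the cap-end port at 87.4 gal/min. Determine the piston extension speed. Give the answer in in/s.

Cap-side area A_cap = π/4 × (6.98 in)² = 38.26 in^2
v = Q / A

v ≈ 8.79 in/s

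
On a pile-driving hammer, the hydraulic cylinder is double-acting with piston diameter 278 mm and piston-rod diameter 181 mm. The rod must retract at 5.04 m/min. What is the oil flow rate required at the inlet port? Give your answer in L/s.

Q ≈ 2.94 L/s

Rod-side annular area A_ann = π/4 × (278² − 181²) = 34970 mm^2
Q = A × v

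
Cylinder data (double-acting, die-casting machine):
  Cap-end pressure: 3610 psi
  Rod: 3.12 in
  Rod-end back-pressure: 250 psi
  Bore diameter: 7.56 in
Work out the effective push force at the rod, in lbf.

F ≈ 1.53e5 lbf

Cap-side area A_cap = π/4 × (7.56 in)² = 44.89 in^2
Rod-side annular area A_ann = π/4 × (7.56² − 3.12²) = 37.24 in^2
Net thrust = P_cap·A_cap − P_rod·A_ann = 1.620e5 lbf − 9311 lbf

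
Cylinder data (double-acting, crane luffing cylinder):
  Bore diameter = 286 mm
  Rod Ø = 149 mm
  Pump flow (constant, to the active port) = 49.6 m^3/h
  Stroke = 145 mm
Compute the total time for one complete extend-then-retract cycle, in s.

Cap-side area A_cap = π/4 × (286 mm)² = 64240 mm^2
Rod-side annular area A_ann = π/4 × (286² − 149²) = 46810 mm^2
t_ext = A_cap·L/Q = 0.6761 s
t_ret = A_ann·L/Q = 0.4926 s
t_cycle = t_ext + t_ret

t ≈ 1.17 s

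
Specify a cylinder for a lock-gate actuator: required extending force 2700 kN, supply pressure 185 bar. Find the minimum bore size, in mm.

Extension force acts on the full piston face: F = P × (π/4)D².
D = √(4F / (πP)) = √(4 × 2700 kN / (π × 185 bar))

D ≈ 431 mm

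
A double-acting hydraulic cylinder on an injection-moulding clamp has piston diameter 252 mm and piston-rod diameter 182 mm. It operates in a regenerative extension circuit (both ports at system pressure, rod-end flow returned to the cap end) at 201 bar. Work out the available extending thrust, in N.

F ≈ 5.23e5 N

With equal pressure on both faces, forces on the annular region cancel; the net push is pressure × rod cross-section.
Rod cross-section A_rod = π/4 × (182 mm)² = 26020 mm^2
F = P × A_rod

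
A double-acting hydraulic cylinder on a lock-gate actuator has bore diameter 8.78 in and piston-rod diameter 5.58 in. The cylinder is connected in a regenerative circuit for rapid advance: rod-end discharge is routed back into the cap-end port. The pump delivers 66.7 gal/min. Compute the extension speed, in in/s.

In regeneration the rod-end outflow joins the pump flow into the cap end, so the net volume the pump must supply per unit advance equals the rod cross-section area.
Rod cross-section A_rod = π/4 × (5.58 in)² = 24.45 in^2
v = Q_pump / A_rod

v ≈ 10.5 in/s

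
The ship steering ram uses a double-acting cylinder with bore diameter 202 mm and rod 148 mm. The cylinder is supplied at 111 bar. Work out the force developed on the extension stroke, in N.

F ≈ 3.56e5 N

Cap-side area A_cap = π/4 × (202 mm)² = 32050 mm^2
F = P × A_cap = 111 bar × A_cap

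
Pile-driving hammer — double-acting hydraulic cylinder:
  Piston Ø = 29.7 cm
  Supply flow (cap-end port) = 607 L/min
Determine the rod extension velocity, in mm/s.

v ≈ 146 mm/s

Cap-side area A_cap = π/4 × (29.7 cm)² = 692.8 cm^2
v = Q / A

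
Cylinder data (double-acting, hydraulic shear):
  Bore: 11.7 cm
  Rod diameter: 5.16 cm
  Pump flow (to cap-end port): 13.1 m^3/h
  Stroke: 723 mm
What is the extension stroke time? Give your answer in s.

t ≈ 2.14 s

Cap-side area A_cap = π/4 × (11.7 cm)² = 107.5 cm^2
Swept volume V = A × L; t = V / Q = A·L / Q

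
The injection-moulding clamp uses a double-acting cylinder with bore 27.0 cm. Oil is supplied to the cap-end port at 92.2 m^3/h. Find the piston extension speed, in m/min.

Cap-side area A_cap = π/4 × (27.0 cm)² = 572.6 cm^2
v = Q / A

v ≈ 26.8 m/min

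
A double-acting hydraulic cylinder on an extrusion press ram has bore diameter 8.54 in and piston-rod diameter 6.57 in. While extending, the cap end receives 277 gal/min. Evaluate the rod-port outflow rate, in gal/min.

Q_out ≈ 113 gal/min

Cap-side area A_cap = π/4 × (8.54 in)² = 57.28 in^2
Rod-side annular area A_ann = π/4 × (8.54² − 6.57²) = 23.38 in^2
Piston speed v = Q_in/A_cap; rod-end outflow Q_out = v × A_ann = Q_in × A_ann/A_cap.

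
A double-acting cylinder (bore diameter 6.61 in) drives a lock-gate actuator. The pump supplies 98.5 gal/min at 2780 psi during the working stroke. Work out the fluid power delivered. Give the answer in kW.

W ≈ 119 kW

Hydraulic power = P × Q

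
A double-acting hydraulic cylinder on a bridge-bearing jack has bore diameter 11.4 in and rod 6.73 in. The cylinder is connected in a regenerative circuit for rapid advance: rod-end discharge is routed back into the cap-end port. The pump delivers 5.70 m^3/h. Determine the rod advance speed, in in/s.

In regeneration the rod-end outflow joins the pump flow into the cap end, so the net volume the pump must supply per unit advance equals the rod cross-section area.
Rod cross-section A_rod = π/4 × (6.73 in)² = 35.57 in^2
v = Q_pump / A_rod

v ≈ 2.72 in/s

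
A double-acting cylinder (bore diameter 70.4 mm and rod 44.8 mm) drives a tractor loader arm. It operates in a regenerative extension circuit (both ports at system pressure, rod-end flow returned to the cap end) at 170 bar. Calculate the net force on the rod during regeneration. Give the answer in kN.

F ≈ 26.8 kN

With equal pressure on both faces, forces on the annular region cancel; the net push is pressure × rod cross-section.
Rod cross-section A_rod = π/4 × (44.8 mm)² = 1576 mm^2
F = P × A_rod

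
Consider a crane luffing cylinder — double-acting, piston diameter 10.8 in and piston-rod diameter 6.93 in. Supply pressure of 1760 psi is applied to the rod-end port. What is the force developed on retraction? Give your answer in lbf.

F ≈ 94800 lbf

Rod-side annular area A_ann = π/4 × (10.8² − 6.93²) = 53.89 in^2
On retraction the pressure acts on the annular area (bore minus rod).
F = P × A_ann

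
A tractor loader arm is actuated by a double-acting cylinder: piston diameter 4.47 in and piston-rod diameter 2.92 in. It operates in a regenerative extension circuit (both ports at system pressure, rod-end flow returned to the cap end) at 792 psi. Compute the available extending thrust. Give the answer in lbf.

F ≈ 5300 lbf

With equal pressure on both faces, forces on the annular region cancel; the net push is pressure × rod cross-section.
Rod cross-section A_rod = π/4 × (2.92 in)² = 6.697 in^2
F = P × A_rod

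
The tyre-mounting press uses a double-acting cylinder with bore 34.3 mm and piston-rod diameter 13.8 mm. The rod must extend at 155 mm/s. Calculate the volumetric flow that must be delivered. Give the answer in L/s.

Cap-side area A_cap = π/4 × (34.3 mm)² = 924.0 mm^2
Q = A × v

Q ≈ 0.143 L/s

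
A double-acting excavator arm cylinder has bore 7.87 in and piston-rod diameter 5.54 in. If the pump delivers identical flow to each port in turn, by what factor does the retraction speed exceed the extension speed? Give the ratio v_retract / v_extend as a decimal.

Cap-side area A_cap = π/4 × (7.87 in)² = 48.65 in^2
Rod-side annular area A_ann = π/4 × (7.87² − 5.54²) = 24.54 in^2
For equal Q, v ∝ 1/A, so v_ret/v_ext = A_cap/A_ann.

v_ret/v_ext ≈ 1.98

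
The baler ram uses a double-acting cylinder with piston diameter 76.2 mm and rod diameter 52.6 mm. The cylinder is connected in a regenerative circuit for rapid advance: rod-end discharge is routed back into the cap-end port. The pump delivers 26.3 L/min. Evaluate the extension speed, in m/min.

v ≈ 12.1 m/min

In regeneration the rod-end outflow joins the pump flow into the cap end, so the net volume the pump must supply per unit advance equals the rod cross-section area.
Rod cross-section A_rod = π/4 × (52.6 mm)² = 2173 mm^2
v = Q_pump / A_rod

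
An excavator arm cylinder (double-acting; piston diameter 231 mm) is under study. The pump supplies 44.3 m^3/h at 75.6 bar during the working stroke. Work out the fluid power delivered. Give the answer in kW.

Hydraulic power = P × Q

W ≈ 93.0 kW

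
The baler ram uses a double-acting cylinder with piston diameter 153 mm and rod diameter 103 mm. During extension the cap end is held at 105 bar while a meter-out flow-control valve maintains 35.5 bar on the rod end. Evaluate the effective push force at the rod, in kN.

F ≈ 157 kN

Cap-side area A_cap = π/4 × (153 mm)² = 18390 mm^2
Rod-side annular area A_ann = π/4 × (153² − 103²) = 10050 mm^2
Net thrust = P_cap·A_cap − P_rod·A_ann = 193.0 kN − 35.69 kN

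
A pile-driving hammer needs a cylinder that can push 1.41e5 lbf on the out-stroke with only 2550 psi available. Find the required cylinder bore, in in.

D ≈ 8.39 in

Extension force acts on the full piston face: F = P × (π/4)D².
D = √(4F / (πP)) = √(4 × 1.41e5 lbf / (π × 2550 psi))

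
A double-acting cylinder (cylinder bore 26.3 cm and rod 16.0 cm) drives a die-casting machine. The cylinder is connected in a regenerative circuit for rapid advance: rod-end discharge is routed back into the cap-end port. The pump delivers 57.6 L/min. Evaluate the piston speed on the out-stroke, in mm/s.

In regeneration the rod-end outflow joins the pump flow into the cap end, so the net volume the pump must supply per unit advance equals the rod cross-section area.
Rod cross-section A_rod = π/4 × (16.0 cm)² = 201.1 cm^2
v = Q_pump / A_rod

v ≈ 47.7 mm/s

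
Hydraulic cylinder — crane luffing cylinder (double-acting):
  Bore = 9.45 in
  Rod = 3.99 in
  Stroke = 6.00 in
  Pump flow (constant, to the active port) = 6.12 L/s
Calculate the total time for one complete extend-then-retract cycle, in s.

Cap-side area A_cap = π/4 × (9.45 in)² = 70.14 in^2
Rod-side annular area A_ann = π/4 × (9.45² − 3.99²) = 57.63 in^2
t_ext = A_cap·L/Q = 1.127 s
t_ret = A_ann·L/Q = 0.9259 s
t_cycle = t_ext + t_ret

t ≈ 2.05 s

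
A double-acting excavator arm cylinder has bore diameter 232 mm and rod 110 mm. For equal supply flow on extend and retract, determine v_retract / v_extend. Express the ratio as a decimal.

Cap-side area A_cap = π/4 × (232 mm)² = 42270 mm^2
Rod-side annular area A_ann = π/4 × (232² − 110²) = 32770 mm^2
For equal Q, v ∝ 1/A, so v_ret/v_ext = A_cap/A_ann.

v_ret/v_ext ≈ 1.29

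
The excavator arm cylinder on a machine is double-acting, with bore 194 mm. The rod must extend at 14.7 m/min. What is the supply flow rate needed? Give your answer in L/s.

Q ≈ 7.24 L/s

Cap-side area A_cap = π/4 × (194 mm)² = 29560 mm^2
Q = A × v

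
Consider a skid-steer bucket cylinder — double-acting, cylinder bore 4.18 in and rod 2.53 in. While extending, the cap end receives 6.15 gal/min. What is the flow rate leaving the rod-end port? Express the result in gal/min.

Q_out ≈ 3.90 gal/min

Cap-side area A_cap = π/4 × (4.18 in)² = 13.72 in^2
Rod-side annular area A_ann = π/4 × (4.18² − 2.53²) = 8.696 in^2
Piston speed v = Q_in/A_cap; rod-end outflow Q_out = v × A_ann = Q_in × A_ann/A_cap.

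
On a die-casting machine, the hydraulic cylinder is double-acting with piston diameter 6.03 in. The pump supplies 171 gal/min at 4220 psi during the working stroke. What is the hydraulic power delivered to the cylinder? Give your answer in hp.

Hydraulic power = P × Q

W ≈ 421 hp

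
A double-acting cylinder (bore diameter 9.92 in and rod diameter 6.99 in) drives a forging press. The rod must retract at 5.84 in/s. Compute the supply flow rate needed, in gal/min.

Rod-side annular area A_ann = π/4 × (9.92² − 6.99²) = 38.91 in^2
Q = A × v

Q ≈ 59.0 gal/min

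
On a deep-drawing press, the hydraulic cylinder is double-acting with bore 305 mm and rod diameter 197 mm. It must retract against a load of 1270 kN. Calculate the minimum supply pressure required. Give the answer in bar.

Rod-side annular area A_ann = π/4 × (305² − 197²) = 42580 mm^2
Retraction: pressure acts on the annular area.
P = F / A = 1270 kN / A

P ≈ 298 bar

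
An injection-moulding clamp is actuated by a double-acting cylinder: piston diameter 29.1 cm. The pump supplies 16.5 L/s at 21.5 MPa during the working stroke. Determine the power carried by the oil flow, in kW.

Hydraulic power = P × Q

W ≈ 355 kW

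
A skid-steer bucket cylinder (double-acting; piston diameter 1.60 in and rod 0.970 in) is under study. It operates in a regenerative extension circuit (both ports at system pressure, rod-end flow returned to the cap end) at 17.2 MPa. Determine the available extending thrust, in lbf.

With equal pressure on both faces, forces on the annular region cancel; the net push is pressure × rod cross-section.
Rod cross-section A_rod = π/4 × (0.970 in)² = 0.7390 in^2
F = P × A_rod

F ≈ 1840 lbf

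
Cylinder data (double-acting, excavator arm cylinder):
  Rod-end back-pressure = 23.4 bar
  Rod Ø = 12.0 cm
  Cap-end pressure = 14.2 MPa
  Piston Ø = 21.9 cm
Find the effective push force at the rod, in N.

Cap-side area A_cap = π/4 × (21.9 cm)² = 376.7 cm^2
Rod-side annular area A_ann = π/4 × (21.9² − 12.0²) = 263.6 cm^2
Net thrust = P_cap·A_cap − P_rod·A_ann = 5.349e5 N − 61680 N

F ≈ 4.73e5 N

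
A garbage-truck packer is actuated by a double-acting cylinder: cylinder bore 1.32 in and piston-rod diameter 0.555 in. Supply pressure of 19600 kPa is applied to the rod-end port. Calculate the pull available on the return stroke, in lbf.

F ≈ 3200 lbf

Rod-side annular area A_ann = π/4 × (1.32² − 0.555²) = 1.127 in^2
On retraction the pressure acts on the annular area (bore minus rod).
F = P × A_ann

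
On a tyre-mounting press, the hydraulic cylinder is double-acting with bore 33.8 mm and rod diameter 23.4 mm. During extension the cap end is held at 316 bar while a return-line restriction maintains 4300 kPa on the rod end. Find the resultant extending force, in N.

Cap-side area A_cap = π/4 × (33.8 mm)² = 897.3 mm^2
Rod-side annular area A_ann = π/4 × (33.8² − 23.4²) = 467.2 mm^2
Net thrust = P_cap·A_cap − P_rod·A_ann = 28350 N − 2009 N

F ≈ 26300 N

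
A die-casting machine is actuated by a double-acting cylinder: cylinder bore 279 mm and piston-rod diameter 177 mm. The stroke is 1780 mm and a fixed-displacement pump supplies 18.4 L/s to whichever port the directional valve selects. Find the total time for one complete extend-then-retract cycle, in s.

t ≈ 9.45 s

Cap-side area A_cap = π/4 × (279 mm)² = 61140 mm^2
Rod-side annular area A_ann = π/4 × (279² − 177²) = 36530 mm^2
t_ext = A_cap·L/Q = 5.914 s
t_ret = A_ann·L/Q = 3.534 s
t_cycle = t_ext + t_ret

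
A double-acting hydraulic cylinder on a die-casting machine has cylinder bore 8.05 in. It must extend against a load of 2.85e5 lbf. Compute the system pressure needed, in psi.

Cap-side area A_cap = π/4 × (8.05 in)² = 50.90 in^2
P = F / A = 2.85e5 lbf / A

P ≈ 5600 psi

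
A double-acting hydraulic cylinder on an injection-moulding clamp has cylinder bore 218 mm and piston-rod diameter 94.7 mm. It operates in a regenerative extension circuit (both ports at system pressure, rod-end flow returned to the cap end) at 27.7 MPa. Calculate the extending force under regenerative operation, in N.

F ≈ 1.95e5 N

With equal pressure on both faces, forces on the annular region cancel; the net push is pressure × rod cross-section.
Rod cross-section A_rod = π/4 × (94.7 mm)² = 7044 mm^2
F = P × A_rod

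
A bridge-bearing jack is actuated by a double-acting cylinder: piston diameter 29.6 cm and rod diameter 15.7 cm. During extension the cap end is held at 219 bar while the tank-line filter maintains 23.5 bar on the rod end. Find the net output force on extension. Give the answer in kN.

F ≈ 1390 kN

Cap-side area A_cap = π/4 × (29.6 cm)² = 688.1 cm^2
Rod-side annular area A_ann = π/4 × (29.6² − 15.7²) = 494.5 cm^2
Net thrust = P_cap·A_cap − P_rod·A_ann = 1507 kN − 116.2 kN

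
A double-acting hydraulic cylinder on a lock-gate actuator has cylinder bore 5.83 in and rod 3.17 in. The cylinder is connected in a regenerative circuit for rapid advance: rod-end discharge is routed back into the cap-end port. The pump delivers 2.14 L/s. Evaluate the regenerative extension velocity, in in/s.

In regeneration the rod-end outflow joins the pump flow into the cap end, so the net volume the pump must supply per unit advance equals the rod cross-section area.
Rod cross-section A_rod = π/4 × (3.17 in)² = 7.892 in^2
v = Q_pump / A_rod

v ≈ 16.5 in/s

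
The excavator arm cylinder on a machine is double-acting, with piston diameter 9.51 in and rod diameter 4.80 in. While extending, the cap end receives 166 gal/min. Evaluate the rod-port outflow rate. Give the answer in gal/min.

Q_out ≈ 124 gal/min

Cap-side area A_cap = π/4 × (9.51 in)² = 71.03 in^2
Rod-side annular area A_ann = π/4 × (9.51² − 4.80²) = 52.94 in^2
Piston speed v = Q_in/A_cap; rod-end outflow Q_out = v × A_ann = Q_in × A_ann/A_cap.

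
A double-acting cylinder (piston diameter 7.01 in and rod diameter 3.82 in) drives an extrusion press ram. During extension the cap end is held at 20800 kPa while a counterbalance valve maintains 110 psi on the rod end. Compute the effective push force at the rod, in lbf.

Cap-side area A_cap = π/4 × (7.01 in)² = 38.59 in^2
Rod-side annular area A_ann = π/4 × (7.01² − 3.82²) = 27.13 in^2
Net thrust = P_cap·A_cap − P_rod·A_ann = 1.164e5 lbf − 2985 lbf

F ≈ 1.13e5 lbf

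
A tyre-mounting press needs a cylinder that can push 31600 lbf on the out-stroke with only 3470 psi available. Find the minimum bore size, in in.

D ≈ 3.41 in

Extension force acts on the full piston face: F = P × (π/4)D².
D = √(4F / (πP)) = √(4 × 31600 lbf / (π × 3470 psi))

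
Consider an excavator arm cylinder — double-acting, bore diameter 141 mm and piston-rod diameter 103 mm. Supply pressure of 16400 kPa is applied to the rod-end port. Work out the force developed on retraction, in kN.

Rod-side annular area A_ann = π/4 × (141² − 103²) = 7282 mm^2
On retraction the pressure acts on the annular area (bore minus rod).
F = P × A_ann

F ≈ 119 kN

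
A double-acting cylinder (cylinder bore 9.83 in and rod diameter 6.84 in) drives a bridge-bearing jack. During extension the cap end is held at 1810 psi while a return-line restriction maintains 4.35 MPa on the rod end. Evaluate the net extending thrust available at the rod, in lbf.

Cap-side area A_cap = π/4 × (9.83 in)² = 75.89 in^2
Rod-side annular area A_ann = π/4 × (9.83² − 6.84²) = 39.15 in^2
Net thrust = P_cap·A_cap − P_rod·A_ann = 1.374e5 lbf − 24700 lbf

F ≈ 1.13e5 lbf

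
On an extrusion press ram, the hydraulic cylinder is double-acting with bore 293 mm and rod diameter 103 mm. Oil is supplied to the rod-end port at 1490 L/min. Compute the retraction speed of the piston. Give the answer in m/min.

v ≈ 25.2 m/min

Rod-side annular area A_ann = π/4 × (293² − 103²) = 59090 mm^2
Flow into the rod-end port fills the annular volume.
v = Q / A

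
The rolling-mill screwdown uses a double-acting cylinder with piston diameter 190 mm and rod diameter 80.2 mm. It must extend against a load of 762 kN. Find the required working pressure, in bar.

P ≈ 269 bar

Cap-side area A_cap = π/4 × (190 mm)² = 28350 mm^2
P = F / A = 762 kN / A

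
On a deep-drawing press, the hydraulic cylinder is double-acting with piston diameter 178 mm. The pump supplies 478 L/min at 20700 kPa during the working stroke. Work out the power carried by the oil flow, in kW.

W ≈ 165 kW

Hydraulic power = P × Q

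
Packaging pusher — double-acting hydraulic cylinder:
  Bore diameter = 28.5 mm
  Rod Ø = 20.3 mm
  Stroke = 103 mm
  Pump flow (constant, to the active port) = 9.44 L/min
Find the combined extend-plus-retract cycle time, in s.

Cap-side area A_cap = π/4 × (28.5 mm)² = 637.9 mm^2
Rod-side annular area A_ann = π/4 × (28.5² − 20.3²) = 314.3 mm^2
t_ext = A_cap·L/Q = 0.4176 s
t_ret = A_ann·L/Q = 0.2058 s
t_cycle = t_ext + t_ret

t ≈ 0.623 s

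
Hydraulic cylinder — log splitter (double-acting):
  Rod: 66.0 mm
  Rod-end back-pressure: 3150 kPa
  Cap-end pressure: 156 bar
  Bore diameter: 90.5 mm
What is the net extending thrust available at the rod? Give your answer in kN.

Cap-side area A_cap = π/4 × (90.5 mm)² = 6433 mm^2
Rod-side annular area A_ann = π/4 × (90.5² − 66.0²) = 3011 mm^2
Net thrust = P_cap·A_cap − P_rod·A_ann = 100.3 kN − 9.486 kN

F ≈ 90.9 kN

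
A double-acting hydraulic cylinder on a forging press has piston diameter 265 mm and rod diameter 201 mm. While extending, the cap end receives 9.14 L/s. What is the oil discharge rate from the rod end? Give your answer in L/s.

Cap-side area A_cap = π/4 × (265 mm)² = 55150 mm^2
Rod-side annular area A_ann = π/4 × (265² − 201²) = 23420 mm^2
Piston speed v = Q_in/A_cap; rod-end outflow Q_out = v × A_ann = Q_in × A_ann/A_cap.

Q_out ≈ 3.88 L/s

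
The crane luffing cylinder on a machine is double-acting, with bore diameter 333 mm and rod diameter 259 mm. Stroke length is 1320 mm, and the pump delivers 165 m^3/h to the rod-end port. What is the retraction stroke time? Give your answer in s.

Rod-side annular area A_ann = π/4 × (333² − 259²) = 34410 mm^2
Swept volume V = A × L; t = V / Q = A·L / Q

t ≈ 0.991 s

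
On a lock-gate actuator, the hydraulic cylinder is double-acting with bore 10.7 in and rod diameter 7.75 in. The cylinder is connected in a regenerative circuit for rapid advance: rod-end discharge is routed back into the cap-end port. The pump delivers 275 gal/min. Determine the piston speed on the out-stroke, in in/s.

v ≈ 22.4 in/s

In regeneration the rod-end outflow joins the pump flow into the cap end, so the net volume the pump must supply per unit advance equals the rod cross-section area.
Rod cross-section A_rod = π/4 × (7.75 in)² = 47.17 in^2
v = Q_pump / A_rod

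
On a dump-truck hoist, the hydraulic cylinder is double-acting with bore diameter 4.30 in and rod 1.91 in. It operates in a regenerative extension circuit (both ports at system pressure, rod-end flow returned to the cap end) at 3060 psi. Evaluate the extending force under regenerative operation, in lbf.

F ≈ 8770 lbf

With equal pressure on both faces, forces on the annular region cancel; the net push is pressure × rod cross-section.
Rod cross-section A_rod = π/4 × (1.91 in)² = 2.865 in^2
F = P × A_rod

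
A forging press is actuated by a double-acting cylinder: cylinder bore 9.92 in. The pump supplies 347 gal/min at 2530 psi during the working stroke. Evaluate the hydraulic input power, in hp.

Hydraulic power = P × Q

W ≈ 512 hp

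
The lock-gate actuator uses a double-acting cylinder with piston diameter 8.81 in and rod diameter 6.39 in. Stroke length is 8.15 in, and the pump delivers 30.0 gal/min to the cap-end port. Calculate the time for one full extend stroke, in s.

Cap-side area A_cap = π/4 × (8.81 in)² = 60.96 in^2
Swept volume V = A × L; t = V / Q = A·L / Q

t ≈ 4.30 s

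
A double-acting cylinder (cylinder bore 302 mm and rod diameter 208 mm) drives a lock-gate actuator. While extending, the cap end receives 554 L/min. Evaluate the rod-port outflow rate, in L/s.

Cap-side area A_cap = π/4 × (302 mm)² = 71630 mm^2
Rod-side annular area A_ann = π/4 × (302² − 208²) = 37650 mm^2
Piston speed v = Q_in/A_cap; rod-end outflow Q_out = v × A_ann = Q_in × A_ann/A_cap.

Q_out ≈ 4.85 L/s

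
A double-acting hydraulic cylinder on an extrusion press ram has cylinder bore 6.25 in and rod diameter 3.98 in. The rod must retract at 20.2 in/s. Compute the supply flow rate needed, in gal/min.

Q ≈ 95.7 gal/min

Rod-side annular area A_ann = π/4 × (6.25² − 3.98²) = 18.24 in^2
Q = A × v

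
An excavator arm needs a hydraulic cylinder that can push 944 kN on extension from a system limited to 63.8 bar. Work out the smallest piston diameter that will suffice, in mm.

D ≈ 434 mm

Extension force acts on the full piston face: F = P × (π/4)D².
D = √(4F / (πP)) = √(4 × 944 kN / (π × 63.8 bar))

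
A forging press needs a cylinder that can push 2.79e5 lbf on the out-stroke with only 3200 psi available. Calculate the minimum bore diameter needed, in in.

Extension force acts on the full piston face: F = P × (π/4)D².
D = √(4F / (πP)) = √(4 × 2.79e5 lbf / (π × 3200 psi))

D ≈ 10.5 in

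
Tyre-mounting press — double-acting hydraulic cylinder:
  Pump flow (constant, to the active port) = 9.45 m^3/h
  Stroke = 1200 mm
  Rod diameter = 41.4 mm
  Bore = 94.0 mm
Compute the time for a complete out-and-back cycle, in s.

Cap-side area A_cap = π/4 × (94.0 mm)² = 6940 mm^2
Rod-side annular area A_ann = π/4 × (94.0² − 41.4²) = 5594 mm^2
t_ext = A_cap·L/Q = 3.172 s
t_ret = A_ann·L/Q = 2.557 s
t_cycle = t_ext + t_ret

t ≈ 5.73 s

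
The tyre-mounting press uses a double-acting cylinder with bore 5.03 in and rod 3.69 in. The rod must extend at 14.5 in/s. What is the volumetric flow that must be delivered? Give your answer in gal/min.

Cap-side area A_cap = π/4 × (5.03 in)² = 19.87 in^2
Q = A × v

Q ≈ 74.8 gal/min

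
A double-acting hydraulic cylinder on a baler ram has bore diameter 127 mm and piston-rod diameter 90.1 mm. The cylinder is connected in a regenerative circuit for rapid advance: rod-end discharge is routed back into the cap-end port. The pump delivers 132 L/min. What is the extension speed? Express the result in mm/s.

v ≈ 345 mm/s

In regeneration the rod-end outflow joins the pump flow into the cap end, so the net volume the pump must supply per unit advance equals the rod cross-section area.
Rod cross-section A_rod = π/4 × (90.1 mm)² = 6376 mm^2
v = Q_pump / A_rod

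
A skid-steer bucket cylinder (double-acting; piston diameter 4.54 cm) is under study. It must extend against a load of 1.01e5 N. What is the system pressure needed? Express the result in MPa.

P ≈ 62.4 MPa

Cap-side area A_cap = π/4 × (4.54 cm)² = 16.19 cm^2
P = F / A = 1.01e5 N / A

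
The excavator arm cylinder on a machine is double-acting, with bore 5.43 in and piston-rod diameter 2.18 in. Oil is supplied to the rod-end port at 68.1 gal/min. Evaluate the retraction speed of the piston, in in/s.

v ≈ 13.5 in/s

Rod-side annular area A_ann = π/4 × (5.43² − 2.18²) = 19.42 in^2
Flow into the rod-end port fills the annular volume.
v = Q / A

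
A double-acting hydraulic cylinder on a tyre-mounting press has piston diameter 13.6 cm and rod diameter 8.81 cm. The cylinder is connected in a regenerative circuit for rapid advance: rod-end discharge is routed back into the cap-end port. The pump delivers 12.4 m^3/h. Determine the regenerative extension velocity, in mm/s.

v ≈ 565 mm/s

In regeneration the rod-end outflow joins the pump flow into the cap end, so the net volume the pump must supply per unit advance equals the rod cross-section area.
Rod cross-section A_rod = π/4 × (8.81 cm)² = 60.96 cm^2
v = Q_pump / A_rod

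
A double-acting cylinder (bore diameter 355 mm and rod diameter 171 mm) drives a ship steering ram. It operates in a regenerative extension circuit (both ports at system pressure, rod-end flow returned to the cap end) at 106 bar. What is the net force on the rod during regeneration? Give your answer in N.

With equal pressure on both faces, forces on the annular region cancel; the net push is pressure × rod cross-section.
Rod cross-section A_rod = π/4 × (171 mm)² = 22970 mm^2
F = P × A_rod

F ≈ 2.43e5 N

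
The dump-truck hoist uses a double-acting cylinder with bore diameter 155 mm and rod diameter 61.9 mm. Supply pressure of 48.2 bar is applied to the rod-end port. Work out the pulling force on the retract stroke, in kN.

Rod-side annular area A_ann = π/4 × (155² − 61.9²) = 15860 mm^2
On retraction the pressure acts on the annular area (bore minus rod).
F = P × A_ann

F ≈ 76.4 kN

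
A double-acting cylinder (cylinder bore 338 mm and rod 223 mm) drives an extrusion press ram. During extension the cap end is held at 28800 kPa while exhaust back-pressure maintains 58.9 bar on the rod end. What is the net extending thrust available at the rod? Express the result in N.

F ≈ 2.29e6 N

Cap-side area A_cap = π/4 × (338 mm)² = 89730 mm^2
Rod-side annular area A_ann = π/4 × (338² − 223²) = 50670 mm^2
Net thrust = P_cap·A_cap − P_rod·A_ann = 2.584e6 N − 2.984e5 N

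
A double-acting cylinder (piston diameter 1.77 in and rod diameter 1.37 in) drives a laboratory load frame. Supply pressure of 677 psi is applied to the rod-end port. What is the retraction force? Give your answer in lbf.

Rod-side annular area A_ann = π/4 × (1.77² − 1.37²) = 0.9865 in^2
On retraction the pressure acts on the annular area (bore minus rod).
F = P × A_ann

F ≈ 668 lbf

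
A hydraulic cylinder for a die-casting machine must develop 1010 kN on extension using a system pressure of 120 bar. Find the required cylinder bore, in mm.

D ≈ 327 mm

Extension force acts on the full piston face: F = P × (π/4)D².
D = √(4F / (πP)) = √(4 × 1010 kN / (π × 120 bar))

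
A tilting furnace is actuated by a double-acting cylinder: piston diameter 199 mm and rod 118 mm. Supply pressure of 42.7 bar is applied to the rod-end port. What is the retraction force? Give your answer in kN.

F ≈ 86.1 kN

Rod-side annular area A_ann = π/4 × (199² − 118²) = 20170 mm^2
On retraction the pressure acts on the annular area (bore minus rod).
F = P × A_ann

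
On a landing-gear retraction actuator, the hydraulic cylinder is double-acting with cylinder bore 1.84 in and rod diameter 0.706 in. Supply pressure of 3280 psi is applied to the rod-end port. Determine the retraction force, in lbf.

Rod-side annular area A_ann = π/4 × (1.84² − 0.706²) = 2.268 in^2
On retraction the pressure acts on the annular area (bore minus rod).
F = P × A_ann

F ≈ 7440 lbf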